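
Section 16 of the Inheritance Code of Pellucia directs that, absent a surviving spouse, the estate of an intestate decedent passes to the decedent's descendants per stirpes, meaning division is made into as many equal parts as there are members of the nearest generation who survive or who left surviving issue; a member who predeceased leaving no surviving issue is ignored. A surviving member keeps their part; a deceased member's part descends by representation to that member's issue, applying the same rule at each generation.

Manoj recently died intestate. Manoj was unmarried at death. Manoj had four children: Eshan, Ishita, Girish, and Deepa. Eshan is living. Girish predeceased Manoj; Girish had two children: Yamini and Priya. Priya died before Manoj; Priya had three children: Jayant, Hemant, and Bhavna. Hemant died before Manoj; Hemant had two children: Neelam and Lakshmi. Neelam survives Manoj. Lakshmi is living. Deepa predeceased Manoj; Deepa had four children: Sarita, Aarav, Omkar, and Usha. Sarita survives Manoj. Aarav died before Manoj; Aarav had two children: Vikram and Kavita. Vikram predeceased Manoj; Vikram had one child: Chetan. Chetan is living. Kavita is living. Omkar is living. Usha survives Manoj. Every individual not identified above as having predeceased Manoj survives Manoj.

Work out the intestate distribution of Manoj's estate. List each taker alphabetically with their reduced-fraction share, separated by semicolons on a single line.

Bhavna 1/24; Chetan 1/32; Eshan 1/4; Ishita 1/4; Jayant 1/24; Kavita 1/32; Lakshmi 1/48; Neelam 1/48; Omkar 1/16; Sarita 1/16; Usha 1/16; Yamini 1/8

There is no surviving spouse, so the entire estate passes to Manoj's descendants per stirpes.
The estate is divided into 4 equal shares of 1/4 among Eshan, Ishita, Girish, Deepa.
Eshan is living and takes 1/4.
Ishita is living and takes 1/4.
Girish predeceased; the 1/4 allotted to Girish's branch passes to Girish's issue by representation.
The 1/4 is divided into 2 equal shares of 1/8 among Yamini, Priya.
Yamini is living and takes 1/8.
Priya predeceased; the 1/8 allotted to Priya's branch passes to Priya's issue by representation.
The 1/8 is divided into 3 equal shares of 1/24 among Jayant, Hemant, Bhavna.
Jayant is living and takes 1/24.
Hemant predeceased; the 1/24 allotted to Hemant's branch passes to Hemant's issue by representation.
The 1/24 is divided into 2 equal shares of 1/48 among Neelam, Lakshmi.
Neelam is living and takes 1/48.
Lakshmi is living and takes 1/48.
Bhavna is living and takes 1/24.
Deepa predeceased; the 1/4 allotted to Deepa's branch passes to Deepa's issue by representation.
The 1/4 is divided into 4 equal shares of 1/16 among Sarita, Aarav, Omkar, Usha.
Sarita is living and takes 1/16.
Aarav predeceased; the 1/16 allotted to Aarav's branch passes to Aarav's issue by representation.
The 1/16 is divided into 2 equal shares of 1/32 among Vikram, Kavita.
Vikram predeceased; the 1/32 allotted to Vikram's branch passes to Vikram's issue by representation.
Chetan is the sole taker at this level and receives the full 1/32.
Kavita is living and takes 1/32.
Omkar is living and takes 1/16.
Usha is living and takes 1/16.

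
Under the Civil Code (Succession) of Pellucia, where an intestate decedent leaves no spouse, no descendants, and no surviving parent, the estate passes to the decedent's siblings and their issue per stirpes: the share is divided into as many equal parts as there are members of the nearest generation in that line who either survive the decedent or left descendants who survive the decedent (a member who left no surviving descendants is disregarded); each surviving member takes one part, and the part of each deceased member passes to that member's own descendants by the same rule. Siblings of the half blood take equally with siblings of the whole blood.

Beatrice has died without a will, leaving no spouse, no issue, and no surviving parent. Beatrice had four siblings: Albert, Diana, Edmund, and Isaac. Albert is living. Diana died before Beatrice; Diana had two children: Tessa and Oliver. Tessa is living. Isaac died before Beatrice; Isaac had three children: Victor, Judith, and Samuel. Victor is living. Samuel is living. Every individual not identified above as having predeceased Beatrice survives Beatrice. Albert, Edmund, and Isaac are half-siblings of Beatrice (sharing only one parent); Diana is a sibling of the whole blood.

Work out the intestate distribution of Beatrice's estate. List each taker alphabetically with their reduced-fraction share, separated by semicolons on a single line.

Albert 1/4; Edmund 1/4; Judith 1/12; Oliver 1/8; Samuel 1/12; Tessa 1/8; Victor 1/12

No spouse, descendants, or parent survives, so the estate passes to Beatrice's siblings per stirpes.
Half-blood and whole-blood siblings take equally under the stated rule.
The estate is divided into 4 equal shares of 1/4 among Albert, Diana, Edmund, Isaac.
Albert is living and takes 1/4.
Diana predeceased; the 1/4 allotted to Diana's branch passes to Diana's issue by representation.
The 1/4 is divided into 2 equal shares of 1/8 among Tessa, Oliver.
Tessa is living and takes 1/8.
Oliver is living and takes 1/8.
Edmund is living and takes 1/4.
Isaac predeceased; the 1/4 allotted to Isaac's branch passes to Isaac's issue by representation.
The 1/4 is divided into 3 equal shares of 1/12 among Victor, Judith, Samuel.
Victor is living and takes 1/12.
Judith is living and takes 1/12.
Samuel is living and takes 1/12.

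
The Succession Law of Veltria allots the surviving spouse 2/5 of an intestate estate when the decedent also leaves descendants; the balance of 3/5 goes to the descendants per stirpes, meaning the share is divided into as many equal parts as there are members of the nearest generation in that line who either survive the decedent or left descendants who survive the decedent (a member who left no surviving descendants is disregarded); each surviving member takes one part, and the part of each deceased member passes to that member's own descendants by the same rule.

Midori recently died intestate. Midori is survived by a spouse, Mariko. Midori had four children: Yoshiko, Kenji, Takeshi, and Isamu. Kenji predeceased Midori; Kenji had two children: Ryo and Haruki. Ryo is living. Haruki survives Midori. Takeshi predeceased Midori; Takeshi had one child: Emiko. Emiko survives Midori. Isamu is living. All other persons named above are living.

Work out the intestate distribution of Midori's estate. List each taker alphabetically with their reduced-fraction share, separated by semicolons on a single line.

Mariko, as surviving spouse, takes 2/5.
The remaining 3/5 passes to Midori's descendants per stirpes.
The 3/5 is divided into 4 equal shares of 3/20 among Yoshiko, Kenji, Takeshi, Isamu.
Yoshiko is living and takes 3/20.
Kenji predeceased; the 3/20 allotted to Kenji's branch passes to Kenji's issue by representation.
The 3/20 is divided into 2 equal shares of 3/40 among Ryo, Haruki.
Ryo is living and takes 3/40.
Haruki is living and takes 3/40.
Takeshi predeceased; the 3/20 allotted to Takeshi's branch passes to Takeshi's issue by representation.
Emiko is the sole taker at this level and receives the full 3/20.
Isamu is living and takes 3/20.

Emiko 3/20; Haruki 3/40; Isamu 3/20; Mariko 2/5; Ryo 3/40; Yoshiko 3/20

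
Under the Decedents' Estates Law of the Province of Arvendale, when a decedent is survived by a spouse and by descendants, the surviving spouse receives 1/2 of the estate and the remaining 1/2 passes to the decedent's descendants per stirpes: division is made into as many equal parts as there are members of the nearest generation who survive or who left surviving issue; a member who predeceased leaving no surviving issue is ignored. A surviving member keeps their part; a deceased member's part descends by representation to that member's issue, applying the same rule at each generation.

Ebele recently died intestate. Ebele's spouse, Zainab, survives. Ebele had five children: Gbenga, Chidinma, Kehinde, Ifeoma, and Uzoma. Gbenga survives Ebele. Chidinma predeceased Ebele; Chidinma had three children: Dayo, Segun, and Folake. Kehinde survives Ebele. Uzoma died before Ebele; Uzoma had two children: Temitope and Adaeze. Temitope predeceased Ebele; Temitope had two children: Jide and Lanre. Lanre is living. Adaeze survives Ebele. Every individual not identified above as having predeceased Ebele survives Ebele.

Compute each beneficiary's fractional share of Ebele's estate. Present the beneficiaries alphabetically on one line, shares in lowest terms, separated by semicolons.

Adaeze 1/20; Dayo 1/30; Folake 1/30; Gbenga 1/10; Ifeoma 1/10; Jide 1/40; Kehinde 1/10; Lanre 1/40; Segun 1/30; Zainab 1/2

Zainab, as surviving spouse, takes 1/2.
The remaining 1/2 passes to Ebele's descendants per stirpes.
The 1/2 is divided into 5 equal shares of 1/10 among Gbenga, Chidinma, Kehinde, Ifeoma, Uzoma.
Gbenga is living and takes 1/10.
Chidinma predeceased; the 1/10 allotted to Chidinma's branch passes to Chidinma's issue by representation.
The 1/10 is divided into 3 equal shares of 1/30 among Dayo, Segun, Folake.
Dayo is living and takes 1/30.
Segun is living and takes 1/30.
Folake is living and takes 1/30.
Kehinde is living and takes 1/10.
Ifeoma is living and takes 1/10.
Uzoma predeceased; the 1/10 allotted to Uzoma's branch passes to Uzoma's issue by representation.
The 1/10 is divided into 2 equal shares of 1/20 among Temitope, Adaeze.
Temitope predeceased; the 1/20 allotted to Temitope's branch passes to Temitope's issue by representation.
The 1/20 is divided into 2 equal shares of 1/40 among Jide, Lanre.
Jide is living and takes 1/40.
Lanre is living and takes 1/40.
Adaeze is living and takes 1/20.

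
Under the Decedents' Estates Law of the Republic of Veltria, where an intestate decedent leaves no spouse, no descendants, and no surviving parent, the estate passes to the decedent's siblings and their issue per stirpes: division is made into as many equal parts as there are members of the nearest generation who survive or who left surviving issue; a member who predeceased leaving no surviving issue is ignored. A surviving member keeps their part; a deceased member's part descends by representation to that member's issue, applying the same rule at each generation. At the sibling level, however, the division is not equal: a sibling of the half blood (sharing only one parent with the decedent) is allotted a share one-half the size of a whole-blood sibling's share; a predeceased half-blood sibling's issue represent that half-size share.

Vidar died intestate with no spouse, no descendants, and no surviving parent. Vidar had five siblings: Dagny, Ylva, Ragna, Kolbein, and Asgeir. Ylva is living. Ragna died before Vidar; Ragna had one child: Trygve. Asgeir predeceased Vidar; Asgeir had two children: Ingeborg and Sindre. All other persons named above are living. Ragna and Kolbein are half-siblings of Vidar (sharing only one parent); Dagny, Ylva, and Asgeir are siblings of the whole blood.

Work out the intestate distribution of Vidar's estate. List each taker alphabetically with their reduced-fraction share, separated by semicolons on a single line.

Dagny 1/4; Ingeborg 1/8; Kolbein 1/8; Sindre 1/8; Trygve 1/8; Ylva 1/4

No spouse, descendants, or parent survives, so the estate passes to Vidar's siblings per stirpes.
Half-blood siblings count for one-half the weight of whole-blood siblings at the initial division.
Dividing 1 in proportion to weights (total weight 4): Dagny (weight 1) → 1/4; Ylva (weight 1) → 1/4; Ragna (weight 1/2) → 1/8; Kolbein (weight 1/2) → 1/8; Asgeir (weight 1) → 1/4.
Dagny is living and takes 1/4.
Ylva is living and takes 1/4.
Ragna predeceased; the 1/8 allotted to Ragna's branch passes to Ragna's issue by representation.
Trygve is the sole taker at this level and receives the full 1/8.
Kolbein is living and takes 1/8.
Asgeir predeceased; the 1/4 allotted to Asgeir's branch passes to Asgeir's issue by representation.
The 1/4 is divided into 2 equal shares of 1/8 among Ingeborg, Sindre.
Ingeborg is living and takes 1/8.
Sindre is living and takes 1/8.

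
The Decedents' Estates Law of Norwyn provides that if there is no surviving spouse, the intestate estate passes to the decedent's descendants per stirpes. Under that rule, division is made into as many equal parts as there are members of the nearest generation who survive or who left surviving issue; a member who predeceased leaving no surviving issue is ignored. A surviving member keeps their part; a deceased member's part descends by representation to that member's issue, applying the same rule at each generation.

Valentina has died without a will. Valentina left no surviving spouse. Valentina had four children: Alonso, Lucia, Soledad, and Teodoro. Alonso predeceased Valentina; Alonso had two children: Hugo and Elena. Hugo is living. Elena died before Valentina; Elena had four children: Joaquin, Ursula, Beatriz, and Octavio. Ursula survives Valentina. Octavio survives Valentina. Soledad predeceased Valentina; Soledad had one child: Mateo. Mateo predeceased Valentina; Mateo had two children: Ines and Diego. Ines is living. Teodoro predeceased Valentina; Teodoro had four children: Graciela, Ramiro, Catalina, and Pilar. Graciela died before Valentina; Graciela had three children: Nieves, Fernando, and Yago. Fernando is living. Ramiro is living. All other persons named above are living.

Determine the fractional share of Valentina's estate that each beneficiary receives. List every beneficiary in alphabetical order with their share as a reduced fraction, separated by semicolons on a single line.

There is no surviving spouse, so the entire estate passes to Valentina's descendants per stirpes.
The estate is divided into 4 equal shares of 1/4 among Alonso, Lucia, Soledad, Teodoro.
Alonso predeceased; the 1/4 allotted to Alonso's branch passes to Alonso's issue by representation.
The 1/4 is divided into 2 equal shares of 1/8 among Hugo, Elena.
Hugo is living and takes 1/8.
Elena predeceased; the 1/8 allotted to Elena's branch passes to Elena's issue by representation.
The 1/8 is divided into 4 equal shares of 1/32 among Joaquin, Ursula, Beatriz, Octavio.
Joaquin is living and takes 1/32.
Ursula is living and takes 1/32.
Beatriz is living and takes 1/32.
Octavio is living and takes 1/32.
Lucia is living and takes 1/4.
Soledad predeceased; the 1/4 allotted to Soledad's branch passes to Soledad's issue by representation.
Mateo's line is the sole branch at this level, so the full 1/4 passes to Mateo's issue by representation.
The 1/4 is divided into 2 equal shares of 1/8 among Ines, Diego.
Ines is living and takes 1/8.
Diego is living and takes 1/8.
Teodoro predeceased; the 1/4 allotted to Teodoro's branch passes to Teodoro's issue by representation.
The 1/4 is divided into 4 equal shares of 1/16 among Graciela, Ramiro, Catalina, Pilar.
Graciela predeceased; the 1/16 allotted to Graciela's branch passes to Graciela's issue by representation.
The 1/16 is divided into 3 equal shares of 1/48 among Nieves, Fernando, Yago.
Nieves is living and takes 1/48.
Fernando is living and takes 1/48.
Yago is living and takes 1/48.
Ramiro is living and takes 1/16.
Catalina is living and takes 1/16.
Pilar is living and takes 1/16.

Beatriz 1/32; Catalina 1/16; Diego 1/8; Fernando 1/48; Hugo 1/8; Ines 1/8; Joaquin 1/32; Lucia 1/4; Nieves 1/48; Octavio 1/32; Pilar 1/16; Ramiro 1/16; Ursula 1/32; Yago 1/48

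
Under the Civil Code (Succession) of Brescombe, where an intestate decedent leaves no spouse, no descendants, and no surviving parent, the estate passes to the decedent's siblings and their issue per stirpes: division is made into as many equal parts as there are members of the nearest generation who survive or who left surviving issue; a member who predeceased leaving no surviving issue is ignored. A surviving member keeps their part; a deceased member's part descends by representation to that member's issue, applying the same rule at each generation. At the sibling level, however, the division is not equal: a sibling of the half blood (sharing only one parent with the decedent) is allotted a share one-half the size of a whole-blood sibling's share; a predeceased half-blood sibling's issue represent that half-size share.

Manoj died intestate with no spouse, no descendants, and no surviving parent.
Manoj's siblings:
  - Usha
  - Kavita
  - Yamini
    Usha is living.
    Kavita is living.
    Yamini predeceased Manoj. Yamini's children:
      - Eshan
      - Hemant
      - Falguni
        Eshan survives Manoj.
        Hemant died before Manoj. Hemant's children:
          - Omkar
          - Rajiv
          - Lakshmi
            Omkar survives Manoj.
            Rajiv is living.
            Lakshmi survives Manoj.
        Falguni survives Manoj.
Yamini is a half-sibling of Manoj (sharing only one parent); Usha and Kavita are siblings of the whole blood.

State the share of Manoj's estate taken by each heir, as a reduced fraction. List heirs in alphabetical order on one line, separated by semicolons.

No spouse, descendants, or parent survives, so the estate passes to Manoj's siblings per stirpes.
Half-blood siblings count for one-half the weight of whole-blood siblings at the initial division.
Dividing 1 in proportion to weights (total weight 5/2): Usha (weight 1) → 2/5; Kavita (weight 1) → 2/5; Yamini (weight 1/2) → 1/5.
Usha is living and takes 2/5.
Kavita is living and takes 2/5.
Yamini predeceased; the 1/5 allotted to Yamini's branch passes to Yamini's issue by representation.
The 1/5 is divided into 3 equal shares of 1/15 among Eshan, Hemant, Falguni.
Eshan is living and takes 1/15.
Hemant predeceased; the 1/15 allotted to Hemant's branch passes to Hemant's issue by representation.
The 1/15 is divided into 3 equal shares of 1/45 among Omkar, Rajiv, Lakshmi.
Omkar is living and takes 1/45.
Rajiv is living and takes 1/45.
Lakshmi is living and takes 1/45.
Falguni is living and takes 1/15.

Eshan 1/15; Falguni 1/15; Kavita 2/5; Lakshmi 1/45; Omkar 1/45; Rajiv 1/45; Usha 2/5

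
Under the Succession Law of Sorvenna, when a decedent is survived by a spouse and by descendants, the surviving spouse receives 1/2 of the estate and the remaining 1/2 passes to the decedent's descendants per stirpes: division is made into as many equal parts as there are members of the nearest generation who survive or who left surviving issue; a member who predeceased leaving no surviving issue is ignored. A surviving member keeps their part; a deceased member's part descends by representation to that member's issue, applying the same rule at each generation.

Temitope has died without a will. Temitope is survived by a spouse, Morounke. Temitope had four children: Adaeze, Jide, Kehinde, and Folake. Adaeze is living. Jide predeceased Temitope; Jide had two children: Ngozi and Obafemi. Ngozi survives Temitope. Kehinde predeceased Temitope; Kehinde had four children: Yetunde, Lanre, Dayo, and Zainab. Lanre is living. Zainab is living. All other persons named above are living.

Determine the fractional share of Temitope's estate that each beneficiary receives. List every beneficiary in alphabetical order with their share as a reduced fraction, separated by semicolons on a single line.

Adaeze 1/8; Dayo 1/32; Folake 1/8; Lanre 1/32; Morounke 1/2; Ngozi 1/16; Obafemi 1/16; Yetunde 1/32; Zainab 1/32

Morounke, as surviving spouse, takes 1/2.
The remaining 1/2 passes to Temitope's descendants per stirpes.
The 1/2 is divided into 4 equal shares of 1/8 among Adaeze, Jide, Kehinde, Folake.
Adaeze is living and takes 1/8.
Jide predeceased; the 1/8 allotted to Jide's branch passes to Jide's issue by representation.
The 1/8 is divided into 2 equal shares of 1/16 among Ngozi, Obafemi.
Ngozi is living and takes 1/16.
Obafemi is living and takes 1/16.
Kehinde predeceased; the 1/8 allotted to Kehinde's branch passes to Kehinde's issue by representation.
The 1/8 is divided into 4 equal shares of 1/32 among Yetunde, Lanre, Dayo, Zainab.
Yetunde is living and takes 1/32.
Lanre is living and takes 1/32.
Dayo is living and takes 1/32.
Zainab is living and takes 1/32.
Folake is living and takes 1/8.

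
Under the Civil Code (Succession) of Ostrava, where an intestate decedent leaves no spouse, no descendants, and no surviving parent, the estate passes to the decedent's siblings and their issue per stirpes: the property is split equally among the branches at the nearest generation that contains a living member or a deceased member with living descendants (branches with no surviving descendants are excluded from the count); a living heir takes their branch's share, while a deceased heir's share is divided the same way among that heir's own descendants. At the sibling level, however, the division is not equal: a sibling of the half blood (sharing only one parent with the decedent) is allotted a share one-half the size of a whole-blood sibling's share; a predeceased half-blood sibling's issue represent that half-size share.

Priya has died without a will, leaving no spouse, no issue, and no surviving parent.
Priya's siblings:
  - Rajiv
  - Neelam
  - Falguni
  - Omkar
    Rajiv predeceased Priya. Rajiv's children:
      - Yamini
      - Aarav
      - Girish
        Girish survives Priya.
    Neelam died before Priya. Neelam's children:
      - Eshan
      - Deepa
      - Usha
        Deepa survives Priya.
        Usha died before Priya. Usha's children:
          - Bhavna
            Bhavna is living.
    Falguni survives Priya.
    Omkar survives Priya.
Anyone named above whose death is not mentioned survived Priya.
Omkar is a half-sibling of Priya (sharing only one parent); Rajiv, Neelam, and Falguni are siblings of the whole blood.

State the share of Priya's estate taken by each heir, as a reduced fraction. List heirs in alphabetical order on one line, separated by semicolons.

Aarav 2/21; Bhavna 2/21; Deepa 2/21; Eshan 2/21; Falguni 2/7; Girish 2/21; Omkar 1/7; Yamini 2/21

No spouse, descendants, or parent survives, so the estate passes to Priya's siblings per stirpes.
Half-blood siblings count for one-half the weight of whole-blood siblings at the initial division.
Dividing 1 in proportion to weights (total weight 7/2): Rajiv (weight 1) → 2/7; Neelam (weight 1) → 2/7; Falguni (weight 1) → 2/7; Omkar (weight 1/2) → 1/7.
Rajiv predeceased; the 2/7 allotted to Rajiv's branch passes to Rajiv's issue by representation.
The 2/7 is divided into 3 equal shares of 2/21 among Yamini, Aarav, Girish.
Yamini is living and takes 2/21.
Aarav is living and takes 2/21.
Girish is living and takes 2/21.
Neelam predeceased; the 2/7 allotted to Neelam's branch passes to Neelam's issue by representation.
The 2/7 is divided into 3 equal shares of 2/21 among Eshan, Deepa, Usha.
Eshan is living and takes 2/21.
Deepa is living and takes 2/21.
Usha predeceased; the 2/21 allotted to Usha's branch passes to Usha's issue by representation.
Bhavna is the sole taker at this level and receives the full 2/21.
Falguni is living and takes 2/7.
Omkar is living and takes 1/7.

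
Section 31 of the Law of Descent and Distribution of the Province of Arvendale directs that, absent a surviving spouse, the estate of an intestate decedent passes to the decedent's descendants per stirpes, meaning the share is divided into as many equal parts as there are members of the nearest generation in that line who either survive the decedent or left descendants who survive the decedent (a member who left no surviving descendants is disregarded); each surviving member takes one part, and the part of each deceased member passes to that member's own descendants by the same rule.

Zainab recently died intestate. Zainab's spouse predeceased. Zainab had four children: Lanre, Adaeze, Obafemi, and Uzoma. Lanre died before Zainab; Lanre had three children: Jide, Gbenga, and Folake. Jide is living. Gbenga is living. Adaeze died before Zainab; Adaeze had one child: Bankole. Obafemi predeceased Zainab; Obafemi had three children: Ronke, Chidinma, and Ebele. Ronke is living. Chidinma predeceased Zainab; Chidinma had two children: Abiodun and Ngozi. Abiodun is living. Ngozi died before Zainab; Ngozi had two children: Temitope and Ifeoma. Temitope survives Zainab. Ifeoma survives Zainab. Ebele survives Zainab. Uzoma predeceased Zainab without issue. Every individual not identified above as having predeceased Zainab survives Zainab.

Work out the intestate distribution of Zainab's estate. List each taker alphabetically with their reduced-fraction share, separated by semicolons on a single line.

Abiodun 1/18; Bankole 1/3; Ebele 1/9; Folake 1/9; Gbenga 1/9; Ifeoma 1/36; Jide 1/9; Ronke 1/9; Temitope 1/36

There is no surviving spouse, so the entire estate passes to Zainab's descendants per stirpes.
Uzoma left no surviving issue, so that branch lapses and is disregarded.
The estate is divided into 3 equal shares of 1/3 among Lanre, Adaeze, Obafemi.
Lanre predeceased; the 1/3 allotted to Lanre's branch passes to Lanre's issue by representation.
The 1/3 is divided into 3 equal shares of 1/9 among Jide, Gbenga, Folake.
Jide is living and takes 1/9.
Gbenga is living and takes 1/9.
Folake is living and takes 1/9.
Adaeze predeceased; the 1/3 allotted to Adaeze's branch passes to Adaeze's issue by representation.
Bankole is the sole taker at this level and receives the full 1/3.
Obafemi predeceased; the 1/3 allotted to Obafemi's branch passes to Obafemi's issue by representation.
The 1/3 is divided into 3 equal shares of 1/9 among Ronke, Chidinma, Ebele.
Ronke is living and takes 1/9.
Chidinma predeceased; the 1/9 allotted to Chidinma's branch passes to Chidinma's issue by representation.
The 1/9 is divided into 2 equal shares of 1/18 among Abiodun, Ngozi.
Abiodun is living and takes 1/18.
Ngozi predeceased; the 1/18 allotted to Ngozi's branch passes to Ngozi's issue by representation.
The 1/18 is divided into 2 equal shares of 1/36 among Temitope, Ifeoma.
Temitope is living and takes 1/36.
Ifeoma is living and takes 1/36.
Ebele is living and takes 1/9.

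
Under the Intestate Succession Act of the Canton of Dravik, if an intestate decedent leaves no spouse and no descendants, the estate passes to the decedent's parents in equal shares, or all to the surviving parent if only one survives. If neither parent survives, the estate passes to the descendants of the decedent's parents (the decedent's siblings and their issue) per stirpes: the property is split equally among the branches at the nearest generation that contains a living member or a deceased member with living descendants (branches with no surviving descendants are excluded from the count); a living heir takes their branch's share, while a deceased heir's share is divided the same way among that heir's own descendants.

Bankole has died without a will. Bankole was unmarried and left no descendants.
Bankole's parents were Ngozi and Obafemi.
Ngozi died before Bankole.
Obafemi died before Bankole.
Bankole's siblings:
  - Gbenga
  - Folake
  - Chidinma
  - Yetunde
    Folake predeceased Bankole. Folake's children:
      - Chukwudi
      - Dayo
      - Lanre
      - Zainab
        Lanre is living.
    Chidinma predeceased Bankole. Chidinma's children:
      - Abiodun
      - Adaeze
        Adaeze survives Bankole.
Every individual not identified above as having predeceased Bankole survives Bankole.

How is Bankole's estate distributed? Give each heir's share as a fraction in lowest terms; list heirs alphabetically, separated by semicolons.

Neither parent survives and there are no descendants, so the estate passes to Bankole's siblings and their issue per stirpes.
The estate is divided into 4 equal shares of 1/4 among Gbenga, Folake, Chidinma, Yetunde.
Gbenga is living and takes 1/4.
Folake predeceased; the 1/4 allotted to Folake's branch passes to Folake's issue by representation.
The 1/4 is divided into 4 equal shares of 1/16 among Chukwudi, Dayo, Lanre, Zainab.
Chukwudi is living and takes 1/16.
Dayo is living and takes 1/16.
Lanre is living and takes 1/16.
Zainab is living and takes 1/16.
Chidinma predeceased; the 1/4 allotted to Chidinma's branch passes to Chidinma's issue by representation.
The 1/4 is divided into 2 equal shares of 1/8 among Abiodun, Adaeze.
Abiodun is living and takes 1/8.
Adaeze is living and takes 1/8.
Yetunde is living and takes 1/4.

Abiodun 1/8; Adaeze 1/8; Chukwudi 1/16; Dayo 1/16; Gbenga 1/4; Lanre 1/16; Yetunde 1/4; Zainab 1/16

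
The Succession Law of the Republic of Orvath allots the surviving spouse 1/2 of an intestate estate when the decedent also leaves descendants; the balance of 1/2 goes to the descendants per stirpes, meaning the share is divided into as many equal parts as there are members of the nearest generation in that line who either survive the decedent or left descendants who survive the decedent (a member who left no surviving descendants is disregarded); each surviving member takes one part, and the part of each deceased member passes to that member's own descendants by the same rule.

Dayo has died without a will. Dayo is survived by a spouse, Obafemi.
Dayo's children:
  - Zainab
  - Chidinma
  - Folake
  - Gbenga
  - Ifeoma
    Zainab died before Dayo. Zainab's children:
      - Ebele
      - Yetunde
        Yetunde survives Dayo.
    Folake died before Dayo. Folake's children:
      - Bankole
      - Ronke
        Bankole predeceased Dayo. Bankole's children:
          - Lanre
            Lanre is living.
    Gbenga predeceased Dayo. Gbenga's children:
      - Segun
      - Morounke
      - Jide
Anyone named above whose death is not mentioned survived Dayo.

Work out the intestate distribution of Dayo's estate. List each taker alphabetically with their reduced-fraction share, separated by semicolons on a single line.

Chidinma 1/10; Ebele 1/20; Ifeoma 1/10; Jide 1/30; Lanre 1/20; Morounke 1/30; Obafemi 1/2; Ronke 1/20; Segun 1/30; Yetunde 1/20

Obafemi, as surviving spouse, takes 1/2.
The remaining 1/2 passes to Dayo's descendants per stirpes.
The 1/2 is divided into 5 equal shares of 1/10 among Zainab, Chidinma, Folake, Gbenga, Ifeoma.
Zainab predeceased; the 1/10 allotted to Zainab's branch passes to Zainab's issue by representation.
The 1/10 is divided into 2 equal shares of 1/20 among Ebele, Yetunde.
Ebele is living and takes 1/20.
Yetunde is living and takes 1/20.
Chidinma is living and takes 1/10.
Folake predeceased; the 1/10 allotted to Folake's branch passes to Folake's issue by representation.
The 1/10 is divided into 2 equal shares of 1/20 among Bankole, Ronke.
Bankole predeceased; the 1/20 allotted to Bankole's branch passes to Bankole's issue by representation.
Lanre is the sole taker at this level and receives the full 1/20.
Ronke is living and takes 1/20.
Gbenga predeceased; the 1/10 allotted to Gbenga's branch passes to Gbenga's issue by representation.
The 1/10 is divided into 3 equal shares of 1/30 among Segun, Morounke, Jide.
Segun is living and takes 1/30.
Morounke is living and takes 1/30.
Jide is living and takes 1/30.
Ifeoma is living and takes 1/10.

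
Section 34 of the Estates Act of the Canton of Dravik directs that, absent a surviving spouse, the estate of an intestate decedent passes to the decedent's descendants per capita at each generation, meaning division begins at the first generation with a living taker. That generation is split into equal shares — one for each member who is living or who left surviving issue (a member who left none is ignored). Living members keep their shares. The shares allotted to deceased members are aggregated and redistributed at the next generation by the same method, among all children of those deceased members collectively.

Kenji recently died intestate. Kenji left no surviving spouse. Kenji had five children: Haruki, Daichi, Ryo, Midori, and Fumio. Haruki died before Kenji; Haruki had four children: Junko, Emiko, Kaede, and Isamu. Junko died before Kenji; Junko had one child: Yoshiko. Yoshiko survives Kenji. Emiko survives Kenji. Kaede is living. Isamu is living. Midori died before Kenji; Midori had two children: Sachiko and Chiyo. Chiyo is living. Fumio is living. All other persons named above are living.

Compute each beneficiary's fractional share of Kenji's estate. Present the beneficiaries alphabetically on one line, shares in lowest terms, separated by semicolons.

Chiyo 1/15; Daichi 1/5; Emiko 1/15; Fumio 1/5; Isamu 1/15; Kaede 1/15; Ryo 1/5; Sachiko 1/15; Yoshiko 1/15

There is no surviving spouse, so the entire estate passes to Kenji's descendants per capita at each generation.
At generation 1 (Haruki, Daichi, Ryo, Midori, Fumio) there are 5 shares of (1)/5 = 1/5 each.
Living: Daichi, Ryo, and Fumio — each takes 1/5.
Deceased: Haruki and Midori. Their combined 2/5 is pooled and carried to generation 2.
At generation 2 (Junko, Emiko, Kaede, Isamu, Sachiko, Chiyo) there are 6 shares of (2/5)/6 = 1/15 each.
Living: Emiko, Kaede, Isamu, Sachiko, and Chiyo — each takes 1/15.
Deceased: Junko. That 1/15 share is carried to generation 3.
At generation 3 (Yoshiko) there are 1 shares of (1/15)/1 = 1/15 each.
Living: Yoshiko — each takes 1/15.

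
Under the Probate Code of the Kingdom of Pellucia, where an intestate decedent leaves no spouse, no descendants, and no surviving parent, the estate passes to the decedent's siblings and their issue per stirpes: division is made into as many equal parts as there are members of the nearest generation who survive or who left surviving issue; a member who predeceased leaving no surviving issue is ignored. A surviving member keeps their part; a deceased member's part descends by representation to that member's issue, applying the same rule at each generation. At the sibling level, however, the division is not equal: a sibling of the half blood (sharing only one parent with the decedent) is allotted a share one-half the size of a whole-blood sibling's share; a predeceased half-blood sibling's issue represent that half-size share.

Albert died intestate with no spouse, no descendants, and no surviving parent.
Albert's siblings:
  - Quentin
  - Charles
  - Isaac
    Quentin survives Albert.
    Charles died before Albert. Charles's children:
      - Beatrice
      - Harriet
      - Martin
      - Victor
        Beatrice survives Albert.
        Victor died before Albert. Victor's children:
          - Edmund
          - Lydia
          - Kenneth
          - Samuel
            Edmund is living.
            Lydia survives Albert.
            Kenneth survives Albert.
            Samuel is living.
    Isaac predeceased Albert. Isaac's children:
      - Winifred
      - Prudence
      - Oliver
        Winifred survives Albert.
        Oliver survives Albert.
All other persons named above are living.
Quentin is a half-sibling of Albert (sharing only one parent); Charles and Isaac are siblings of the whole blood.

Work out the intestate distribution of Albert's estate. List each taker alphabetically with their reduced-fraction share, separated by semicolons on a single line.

Beatrice 1/10; Edmund 1/40; Harriet 1/10; Kenneth 1/40; Lydia 1/40; Martin 1/10; Oliver 2/15; Prudence 2/15; Quentin 1/5; Samuel 1/40; Winifred 2/15

No spouse, descendants, or parent survives, so the estate passes to Albert's siblings per stirpes.
Half-blood siblings count for one-half the weight of whole-blood siblings at the initial division.
Dividing 1 in proportion to weights (total weight 5/2): Quentin (weight 1/2) → 1/5; Charles (weight 1) → 2/5; Isaac (weight 1) → 2/5.
Quentin is living and takes 1/5.
Charles predeceased; the 2/5 allotted to Charles's branch passes to Charles's issue by representation.
The 2/5 is divided into 4 equal shares of 1/10 among Beatrice, Harriet, Martin, Victor.
Beatrice is living and takes 1/10.
Harriet is living and takes 1/10.
Martin is living and takes 1/10.
Victor predeceased; the 1/10 allotted to Victor's branch passes to Victor's issue by representation.
The 1/10 is divided into 4 equal shares of 1/40 among Edmund, Lydia, Kenneth, Samuel.
Edmund is living and takes 1/40.
Lydia is living and takes 1/40.
Kenneth is living and takes 1/40.
Samuel is living and takes 1/40.
Isaac predeceased; the 2/5 allotted to Isaac's branch passes to Isaac's issue by representation.
The 2/5 is divided into 3 equal shares of 2/15 among Winifred, Prudence, Oliver.
Winifred is living and takes 2/15.
Prudence is living and takes 2/15.
Oliver is living and takes 2/15.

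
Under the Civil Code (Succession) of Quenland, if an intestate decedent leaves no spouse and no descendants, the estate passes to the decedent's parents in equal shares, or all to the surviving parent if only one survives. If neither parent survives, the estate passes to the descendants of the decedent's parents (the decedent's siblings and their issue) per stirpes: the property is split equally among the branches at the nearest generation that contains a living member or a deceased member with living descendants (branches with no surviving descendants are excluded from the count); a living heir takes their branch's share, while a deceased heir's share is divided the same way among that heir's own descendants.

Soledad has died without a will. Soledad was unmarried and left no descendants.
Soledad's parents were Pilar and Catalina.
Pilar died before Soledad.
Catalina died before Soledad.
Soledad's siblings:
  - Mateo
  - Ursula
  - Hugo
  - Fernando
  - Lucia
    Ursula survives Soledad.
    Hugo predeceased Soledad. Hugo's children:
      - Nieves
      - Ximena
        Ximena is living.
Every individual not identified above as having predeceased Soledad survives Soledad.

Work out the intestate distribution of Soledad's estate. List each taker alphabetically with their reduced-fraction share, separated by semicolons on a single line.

Fernando 1/5; Lucia 1/5; Mateo 1/5; Nieves 1/10; Ursula 1/5; Ximena 1/10

Neither parent survives and there are no descendants, so the estate passes to Soledad's siblings and their issue per stirpes.
The estate is divided into 5 equal shares of 1/5 among Mateo, Ursula, Hugo, Fernando, Lucia.
Mateo is living and takes 1/5.
Ursula is living and takes 1/5.
Hugo predeceased; the 1/5 allotted to Hugo's branch passes to Hugo's issue by representation.
The 1/5 is divided into 2 equal shares of 1/10 among Nieves, Ximena.
Nieves is living and takes 1/10.
Ximena is living and takes 1/10.
Fernando is living and takes 1/5.
Lucia is living and takes 1/5.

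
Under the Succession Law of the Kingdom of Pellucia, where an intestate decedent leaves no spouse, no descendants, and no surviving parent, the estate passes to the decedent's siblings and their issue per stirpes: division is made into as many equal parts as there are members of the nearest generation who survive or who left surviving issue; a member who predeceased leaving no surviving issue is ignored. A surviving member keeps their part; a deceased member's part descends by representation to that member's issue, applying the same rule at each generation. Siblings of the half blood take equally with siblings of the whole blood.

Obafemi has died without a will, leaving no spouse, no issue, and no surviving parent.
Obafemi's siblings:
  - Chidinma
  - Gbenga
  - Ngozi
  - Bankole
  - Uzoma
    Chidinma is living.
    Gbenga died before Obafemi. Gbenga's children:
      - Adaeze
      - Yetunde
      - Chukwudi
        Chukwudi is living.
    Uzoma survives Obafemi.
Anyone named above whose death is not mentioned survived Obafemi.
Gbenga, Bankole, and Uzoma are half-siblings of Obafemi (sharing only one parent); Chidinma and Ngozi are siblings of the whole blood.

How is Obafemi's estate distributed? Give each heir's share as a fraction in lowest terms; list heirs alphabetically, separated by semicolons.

No spouse, descendants, or parent survives, so the estate passes to Obafemi's siblings per stirpes.
Half-blood and whole-blood siblings take equally under the stated rule.
The estate is divided into 5 equal shares of 1/5 among Chidinma, Gbenga, Ngozi, Bankole, Uzoma.
Chidinma is living and takes 1/5.
Gbenga predeceased; the 1/5 allotted to Gbenga's branch passes to Gbenga's issue by representation.
The 1/5 is divided into 3 equal shares of 1/15 among Adaeze, Yetunde, Chukwudi.
Adaeze is living and takes 1/15.
Yetunde is living and takes 1/15.
Chukwudi is living and takes 1/15.
Ngozi is living and takes 1/5.
Bankole is living and takes 1/5.
Uzoma is living and takes 1/5.

Adaeze 1/15; Bankole 1/5; Chidinma 1/5; Chukwudi 1/15; Ngozi 1/5; Uzoma 1/5; Yetunde 1/15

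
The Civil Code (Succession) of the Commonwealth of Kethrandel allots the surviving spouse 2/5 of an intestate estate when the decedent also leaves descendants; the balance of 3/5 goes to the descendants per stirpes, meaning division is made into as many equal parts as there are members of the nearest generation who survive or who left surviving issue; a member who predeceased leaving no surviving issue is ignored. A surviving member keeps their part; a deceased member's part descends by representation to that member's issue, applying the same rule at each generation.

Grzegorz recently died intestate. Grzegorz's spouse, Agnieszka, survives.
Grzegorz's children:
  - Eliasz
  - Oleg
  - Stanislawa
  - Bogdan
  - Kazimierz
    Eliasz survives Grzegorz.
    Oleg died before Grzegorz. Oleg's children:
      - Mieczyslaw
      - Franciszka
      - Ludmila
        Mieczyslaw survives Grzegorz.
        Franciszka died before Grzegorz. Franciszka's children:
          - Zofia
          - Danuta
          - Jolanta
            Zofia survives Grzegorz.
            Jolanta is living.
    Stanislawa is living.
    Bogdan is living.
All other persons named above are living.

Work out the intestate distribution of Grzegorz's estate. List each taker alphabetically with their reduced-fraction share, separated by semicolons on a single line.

Agnieszka, as surviving spouse, takes 2/5.
The remaining 3/5 passes to Grzegorz's descendants per stirpes.
The 3/5 is divided into 5 equal shares of 3/25 among Eliasz, Oleg, Stanislawa, Bogdan, Kazimierz.
Eliasz is living and takes 3/25.
Oleg predeceased; the 3/25 allotted to Oleg's branch passes to Oleg's issue by representation.
The 3/25 is divided into 3 equal shares of 1/25 among Mieczyslaw, Franciszka, Ludmila.
Mieczyslaw is living and takes 1/25.
Franciszka predeceased; the 1/25 allotted to Franciszka's branch passes to Franciszka's issue by representation.
The 1/25 is divided into 3 equal shares of 1/75 among Zofia, Danuta, Jolanta.
Zofia is living and takes 1/75.
Danuta is living and takes 1/75.
Jolanta is living and takes 1/75.
Ludmila is living and takes 1/25.
Stanislawa is living and takes 3/25.
Bogdan is living and takes 3/25.
Kazimierz is living and takes 3/25.

Agnieszka 2/5; Bogdan 3/25; Danuta 1/75; Eliasz 3/25; Jolanta 1/75; Kazimierz 3/25; Ludmila 1/25; Mieczyslaw 1/25; Stanislawa 3/25; Zofia 1/75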